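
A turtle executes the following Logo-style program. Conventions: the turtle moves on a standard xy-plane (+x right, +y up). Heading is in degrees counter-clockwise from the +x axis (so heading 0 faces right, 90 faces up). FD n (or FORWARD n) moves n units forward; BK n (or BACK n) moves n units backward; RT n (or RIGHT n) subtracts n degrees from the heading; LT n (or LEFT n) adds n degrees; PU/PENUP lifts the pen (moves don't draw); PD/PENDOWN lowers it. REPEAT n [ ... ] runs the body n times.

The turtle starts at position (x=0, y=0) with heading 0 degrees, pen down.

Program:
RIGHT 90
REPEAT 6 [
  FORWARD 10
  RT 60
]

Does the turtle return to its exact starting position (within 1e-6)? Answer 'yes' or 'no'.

Executing turtle program step by step:
Start: pos=(0,0), heading=0, pen down
RT 90: heading 0 -> 270
REPEAT 6 [
  -- iteration 1/6 --
  FD 10: (0,0) -> (0,-10) [heading=270, draw]
  RT 60: heading 270 -> 210
  -- iteration 2/6 --
  FD 10: (0,-10) -> (-8.66,-15) [heading=210, draw]
  RT 60: heading 210 -> 150
  -- iteration 3/6 --
  FD 10: (-8.66,-15) -> (-17.321,-10) [heading=150, draw]
  RT 60: heading 150 -> 90
  -- iteration 4/6 --
  FD 10: (-17.321,-10) -> (-17.321,0) [heading=90, draw]
  RT 60: heading 90 -> 30
  -- iteration 5/6 --
  FD 10: (-17.321,0) -> (-8.66,5) [heading=30, draw]
  RT 60: heading 30 -> 330
  -- iteration 6/6 --
  FD 10: (-8.66,5) -> (0,0) [heading=330, draw]
  RT 60: heading 330 -> 270
]
Final: pos=(0,0), heading=270, 6 segment(s) drawn

Start position: (0, 0)
Final position: (0, 0)
Distance = 0; < 1e-6 -> CLOSED

Answer: yes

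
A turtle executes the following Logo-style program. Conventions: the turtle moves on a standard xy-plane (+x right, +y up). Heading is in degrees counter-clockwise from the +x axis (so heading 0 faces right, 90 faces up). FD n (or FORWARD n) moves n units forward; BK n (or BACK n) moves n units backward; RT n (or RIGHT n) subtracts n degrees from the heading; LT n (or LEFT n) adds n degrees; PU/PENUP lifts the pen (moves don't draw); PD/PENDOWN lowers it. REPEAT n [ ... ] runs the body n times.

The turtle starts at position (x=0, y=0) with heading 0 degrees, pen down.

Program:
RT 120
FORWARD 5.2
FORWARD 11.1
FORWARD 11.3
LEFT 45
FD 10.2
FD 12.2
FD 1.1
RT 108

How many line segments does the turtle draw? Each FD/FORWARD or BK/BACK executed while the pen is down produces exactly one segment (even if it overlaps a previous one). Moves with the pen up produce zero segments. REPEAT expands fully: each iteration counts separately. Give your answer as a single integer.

Executing turtle program step by step:
Start: pos=(0,0), heading=0, pen down
RT 120: heading 0 -> 240
FD 5.2: (0,0) -> (-2.6,-4.503) [heading=240, draw]
FD 11.1: (-2.6,-4.503) -> (-8.15,-14.116) [heading=240, draw]
FD 11.3: (-8.15,-14.116) -> (-13.8,-23.902) [heading=240, draw]
LT 45: heading 240 -> 285
FD 10.2: (-13.8,-23.902) -> (-11.16,-33.755) [heading=285, draw]
FD 12.2: (-11.16,-33.755) -> (-8.002,-45.539) [heading=285, draw]
FD 1.1: (-8.002,-45.539) -> (-7.718,-46.602) [heading=285, draw]
RT 108: heading 285 -> 177
Final: pos=(-7.718,-46.602), heading=177, 6 segment(s) drawn
Segments drawn: 6

Answer: 6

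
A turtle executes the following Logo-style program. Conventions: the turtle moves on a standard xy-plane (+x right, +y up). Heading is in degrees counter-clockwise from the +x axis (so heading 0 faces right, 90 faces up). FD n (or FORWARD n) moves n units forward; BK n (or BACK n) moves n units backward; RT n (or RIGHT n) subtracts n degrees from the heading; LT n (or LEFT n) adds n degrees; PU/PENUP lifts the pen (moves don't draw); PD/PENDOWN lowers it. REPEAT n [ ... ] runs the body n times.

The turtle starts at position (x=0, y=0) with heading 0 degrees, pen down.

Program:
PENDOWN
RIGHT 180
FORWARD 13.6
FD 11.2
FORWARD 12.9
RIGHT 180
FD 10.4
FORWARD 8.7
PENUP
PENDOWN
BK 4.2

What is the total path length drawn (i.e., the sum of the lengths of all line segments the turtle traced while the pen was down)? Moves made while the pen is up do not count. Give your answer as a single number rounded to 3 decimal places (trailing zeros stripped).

Executing turtle program step by step:
Start: pos=(0,0), heading=0, pen down
PD: pen down
RT 180: heading 0 -> 180
FD 13.6: (0,0) -> (-13.6,0) [heading=180, draw]
FD 11.2: (-13.6,0) -> (-24.8,0) [heading=180, draw]
FD 12.9: (-24.8,0) -> (-37.7,0) [heading=180, draw]
RT 180: heading 180 -> 0
FD 10.4: (-37.7,0) -> (-27.3,0) [heading=0, draw]
FD 8.7: (-27.3,0) -> (-18.6,0) [heading=0, draw]
PU: pen up
PD: pen down
BK 4.2: (-18.6,0) -> (-22.8,0) [heading=0, draw]
Final: pos=(-22.8,0), heading=0, 6 segment(s) drawn

Segment lengths:
  seg 1: (0,0) -> (-13.6,0), length = 13.6
  seg 2: (-13.6,0) -> (-24.8,0), length = 11.2
  seg 3: (-24.8,0) -> (-37.7,0), length = 12.9
  seg 4: (-37.7,0) -> (-27.3,0), length = 10.4
  seg 5: (-27.3,0) -> (-18.6,0), length = 8.7
  seg 6: (-18.6,0) -> (-22.8,0), length = 4.2
Total = 61

Answer: 61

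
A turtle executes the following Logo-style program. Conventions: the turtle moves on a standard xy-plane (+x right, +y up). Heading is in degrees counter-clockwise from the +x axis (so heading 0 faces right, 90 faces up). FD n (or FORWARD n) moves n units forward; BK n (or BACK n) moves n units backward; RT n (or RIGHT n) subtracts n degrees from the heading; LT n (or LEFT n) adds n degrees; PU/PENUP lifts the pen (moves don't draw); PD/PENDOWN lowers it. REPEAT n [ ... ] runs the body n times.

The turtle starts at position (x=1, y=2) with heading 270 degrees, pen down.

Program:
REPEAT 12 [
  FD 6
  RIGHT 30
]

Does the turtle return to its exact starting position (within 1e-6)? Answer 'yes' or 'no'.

Executing turtle program step by step:
Start: pos=(1,2), heading=270, pen down
REPEAT 12 [
  -- iteration 1/12 --
  FD 6: (1,2) -> (1,-4) [heading=270, draw]
  RT 30: heading 270 -> 240
  -- iteration 2/12 --
  FD 6: (1,-4) -> (-2,-9.196) [heading=240, draw]
  RT 30: heading 240 -> 210
  -- iteration 3/12 --
  FD 6: (-2,-9.196) -> (-7.196,-12.196) [heading=210, draw]
  RT 30: heading 210 -> 180
  -- iteration 4/12 --
  FD 6: (-7.196,-12.196) -> (-13.196,-12.196) [heading=180, draw]
  RT 30: heading 180 -> 150
  -- iteration 5/12 --
  FD 6: (-13.196,-12.196) -> (-18.392,-9.196) [heading=150, draw]
  RT 30: heading 150 -> 120
  -- iteration 6/12 --
  FD 6: (-18.392,-9.196) -> (-21.392,-4) [heading=120, draw]
  RT 30: heading 120 -> 90
  -- iteration 7/12 --
  FD 6: (-21.392,-4) -> (-21.392,2) [heading=90, draw]
  RT 30: heading 90 -> 60
  -- iteration 8/12 --
  FD 6: (-21.392,2) -> (-18.392,7.196) [heading=60, draw]
  RT 30: heading 60 -> 30
  -- iteration 9/12 --
  FD 6: (-18.392,7.196) -> (-13.196,10.196) [heading=30, draw]
  RT 30: heading 30 -> 0
  -- iteration 10/12 --
  FD 6: (-13.196,10.196) -> (-7.196,10.196) [heading=0, draw]
  RT 30: heading 0 -> 330
  -- iteration 11/12 --
  FD 6: (-7.196,10.196) -> (-2,7.196) [heading=330, draw]
  RT 30: heading 330 -> 300
  -- iteration 12/12 --
  FD 6: (-2,7.196) -> (1,2) [heading=300, draw]
  RT 30: heading 300 -> 270
]
Final: pos=(1,2), heading=270, 12 segment(s) drawn

Start position: (1, 2)
Final position: (1, 2)
Distance = 0; < 1e-6 -> CLOSED

Answer: yes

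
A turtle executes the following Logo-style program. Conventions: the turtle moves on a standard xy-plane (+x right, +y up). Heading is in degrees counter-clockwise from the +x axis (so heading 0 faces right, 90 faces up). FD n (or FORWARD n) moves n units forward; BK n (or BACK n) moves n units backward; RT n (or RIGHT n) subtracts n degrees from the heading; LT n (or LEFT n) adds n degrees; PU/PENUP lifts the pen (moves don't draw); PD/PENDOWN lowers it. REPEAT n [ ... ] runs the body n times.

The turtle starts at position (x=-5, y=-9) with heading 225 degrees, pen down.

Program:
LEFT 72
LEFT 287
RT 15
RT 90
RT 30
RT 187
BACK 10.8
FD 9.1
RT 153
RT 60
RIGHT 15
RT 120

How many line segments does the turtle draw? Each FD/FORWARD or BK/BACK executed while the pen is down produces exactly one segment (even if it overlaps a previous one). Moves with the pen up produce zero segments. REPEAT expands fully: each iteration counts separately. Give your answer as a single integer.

Executing turtle program step by step:
Start: pos=(-5,-9), heading=225, pen down
LT 72: heading 225 -> 297
LT 287: heading 297 -> 224
RT 15: heading 224 -> 209
RT 90: heading 209 -> 119
RT 30: heading 119 -> 89
RT 187: heading 89 -> 262
BK 10.8: (-5,-9) -> (-3.497,1.695) [heading=262, draw]
FD 9.1: (-3.497,1.695) -> (-4.763,-7.317) [heading=262, draw]
RT 153: heading 262 -> 109
RT 60: heading 109 -> 49
RT 15: heading 49 -> 34
RT 120: heading 34 -> 274
Final: pos=(-4.763,-7.317), heading=274, 2 segment(s) drawn
Segments drawn: 2

Answer: 2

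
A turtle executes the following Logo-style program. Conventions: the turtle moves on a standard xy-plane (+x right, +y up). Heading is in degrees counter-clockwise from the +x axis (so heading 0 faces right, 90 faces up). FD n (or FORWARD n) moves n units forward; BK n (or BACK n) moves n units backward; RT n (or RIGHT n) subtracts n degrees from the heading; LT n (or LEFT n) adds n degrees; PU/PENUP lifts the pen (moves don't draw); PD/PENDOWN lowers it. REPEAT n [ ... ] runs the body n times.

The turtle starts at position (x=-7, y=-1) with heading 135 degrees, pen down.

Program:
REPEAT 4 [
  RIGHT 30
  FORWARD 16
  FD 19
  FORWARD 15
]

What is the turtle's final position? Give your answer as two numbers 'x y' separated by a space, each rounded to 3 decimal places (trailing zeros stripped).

Executing turtle program step by step:
Start: pos=(-7,-1), heading=135, pen down
REPEAT 4 [
  -- iteration 1/4 --
  RT 30: heading 135 -> 105
  FD 16: (-7,-1) -> (-11.141,14.455) [heading=105, draw]
  FD 19: (-11.141,14.455) -> (-16.059,32.807) [heading=105, draw]
  FD 15: (-16.059,32.807) -> (-19.941,47.296) [heading=105, draw]
  -- iteration 2/4 --
  RT 30: heading 105 -> 75
  FD 16: (-19.941,47.296) -> (-15.8,62.751) [heading=75, draw]
  FD 19: (-15.8,62.751) -> (-10.882,81.104) [heading=75, draw]
  FD 15: (-10.882,81.104) -> (-7,95.593) [heading=75, draw]
  -- iteration 3/4 --
  RT 30: heading 75 -> 45
  FD 16: (-7,95.593) -> (4.314,106.906) [heading=45, draw]
  FD 19: (4.314,106.906) -> (17.749,120.341) [heading=45, draw]
  FD 15: (17.749,120.341) -> (28.355,130.948) [heading=45, draw]
  -- iteration 4/4 --
  RT 30: heading 45 -> 15
  FD 16: (28.355,130.948) -> (43.81,135.089) [heading=15, draw]
  FD 19: (43.81,135.089) -> (62.163,140.007) [heading=15, draw]
  FD 15: (62.163,140.007) -> (76.652,143.889) [heading=15, draw]
]
Final: pos=(76.652,143.889), heading=15, 12 segment(s) drawn

Answer: 76.652 143.889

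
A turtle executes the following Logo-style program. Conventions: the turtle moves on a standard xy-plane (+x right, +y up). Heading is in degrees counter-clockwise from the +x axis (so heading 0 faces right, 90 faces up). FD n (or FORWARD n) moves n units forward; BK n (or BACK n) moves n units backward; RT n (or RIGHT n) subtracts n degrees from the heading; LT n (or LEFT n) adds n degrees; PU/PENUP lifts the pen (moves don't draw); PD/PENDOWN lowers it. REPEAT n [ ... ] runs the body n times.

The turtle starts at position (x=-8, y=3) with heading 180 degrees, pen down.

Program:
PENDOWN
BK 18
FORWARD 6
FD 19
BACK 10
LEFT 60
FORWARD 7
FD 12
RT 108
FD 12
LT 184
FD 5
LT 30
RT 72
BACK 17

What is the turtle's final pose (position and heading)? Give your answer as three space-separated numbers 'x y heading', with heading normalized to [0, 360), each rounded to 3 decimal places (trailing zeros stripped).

Executing turtle program step by step:
Start: pos=(-8,3), heading=180, pen down
PD: pen down
BK 18: (-8,3) -> (10,3) [heading=180, draw]
FD 6: (10,3) -> (4,3) [heading=180, draw]
FD 19: (4,3) -> (-15,3) [heading=180, draw]
BK 10: (-15,3) -> (-5,3) [heading=180, draw]
LT 60: heading 180 -> 240
FD 7: (-5,3) -> (-8.5,-3.062) [heading=240, draw]
FD 12: (-8.5,-3.062) -> (-14.5,-13.454) [heading=240, draw]
RT 108: heading 240 -> 132
FD 12: (-14.5,-13.454) -> (-22.53,-4.537) [heading=132, draw]
LT 184: heading 132 -> 316
FD 5: (-22.53,-4.537) -> (-18.933,-8.01) [heading=316, draw]
LT 30: heading 316 -> 346
RT 72: heading 346 -> 274
BK 17: (-18.933,-8.01) -> (-20.119,8.949) [heading=274, draw]
Final: pos=(-20.119,8.949), heading=274, 9 segment(s) drawn

Answer: -20.119 8.949 274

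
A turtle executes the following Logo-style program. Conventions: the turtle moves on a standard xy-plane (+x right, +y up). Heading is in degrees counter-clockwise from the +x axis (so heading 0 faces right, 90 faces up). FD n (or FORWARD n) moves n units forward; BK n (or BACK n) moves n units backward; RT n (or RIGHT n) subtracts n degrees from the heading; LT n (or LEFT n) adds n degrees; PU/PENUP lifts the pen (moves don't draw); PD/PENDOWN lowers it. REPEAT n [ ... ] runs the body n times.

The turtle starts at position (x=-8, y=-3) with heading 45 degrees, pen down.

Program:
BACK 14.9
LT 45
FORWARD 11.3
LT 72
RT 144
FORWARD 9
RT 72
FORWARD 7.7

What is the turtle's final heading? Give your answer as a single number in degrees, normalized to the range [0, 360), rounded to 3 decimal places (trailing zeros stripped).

Executing turtle program step by step:
Start: pos=(-8,-3), heading=45, pen down
BK 14.9: (-8,-3) -> (-18.536,-13.536) [heading=45, draw]
LT 45: heading 45 -> 90
FD 11.3: (-18.536,-13.536) -> (-18.536,-2.236) [heading=90, draw]
LT 72: heading 90 -> 162
RT 144: heading 162 -> 18
FD 9: (-18.536,-2.236) -> (-9.976,0.545) [heading=18, draw]
RT 72: heading 18 -> 306
FD 7.7: (-9.976,0.545) -> (-5.45,-5.684) [heading=306, draw]
Final: pos=(-5.45,-5.684), heading=306, 4 segment(s) drawn

Answer: 306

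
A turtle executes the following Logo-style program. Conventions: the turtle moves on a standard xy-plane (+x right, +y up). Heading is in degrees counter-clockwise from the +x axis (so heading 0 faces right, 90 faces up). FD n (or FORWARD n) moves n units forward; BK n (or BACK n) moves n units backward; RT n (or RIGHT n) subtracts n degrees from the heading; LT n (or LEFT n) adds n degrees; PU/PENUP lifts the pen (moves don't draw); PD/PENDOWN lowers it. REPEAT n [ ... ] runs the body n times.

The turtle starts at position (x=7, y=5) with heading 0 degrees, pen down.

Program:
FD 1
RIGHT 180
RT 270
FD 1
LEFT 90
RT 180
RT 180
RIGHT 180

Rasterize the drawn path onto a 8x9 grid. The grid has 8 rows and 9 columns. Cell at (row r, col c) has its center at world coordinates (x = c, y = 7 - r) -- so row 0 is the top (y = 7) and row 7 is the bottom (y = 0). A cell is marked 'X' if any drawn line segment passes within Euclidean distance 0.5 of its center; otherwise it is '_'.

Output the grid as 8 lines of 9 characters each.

Answer: _________
_________
_______XX
________X
_________
_________
_________
_________

Derivation:
Segment 0: (7,5) -> (8,5)
Segment 1: (8,5) -> (8,4)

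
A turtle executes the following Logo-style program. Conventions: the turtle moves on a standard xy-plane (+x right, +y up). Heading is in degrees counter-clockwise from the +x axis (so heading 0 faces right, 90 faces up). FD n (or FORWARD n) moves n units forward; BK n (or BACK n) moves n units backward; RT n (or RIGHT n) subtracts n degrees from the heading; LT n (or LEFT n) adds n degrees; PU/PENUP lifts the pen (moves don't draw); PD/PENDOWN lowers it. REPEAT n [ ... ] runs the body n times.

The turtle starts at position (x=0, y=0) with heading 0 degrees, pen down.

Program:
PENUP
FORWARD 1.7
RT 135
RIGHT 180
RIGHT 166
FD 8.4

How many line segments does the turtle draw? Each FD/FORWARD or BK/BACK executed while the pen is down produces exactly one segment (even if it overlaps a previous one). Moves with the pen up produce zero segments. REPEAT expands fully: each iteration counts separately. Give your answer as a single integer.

Answer: 0

Derivation:
Executing turtle program step by step:
Start: pos=(0,0), heading=0, pen down
PU: pen up
FD 1.7: (0,0) -> (1.7,0) [heading=0, move]
RT 135: heading 0 -> 225
RT 180: heading 225 -> 45
RT 166: heading 45 -> 239
FD 8.4: (1.7,0) -> (-2.626,-7.2) [heading=239, move]
Final: pos=(-2.626,-7.2), heading=239, 0 segment(s) drawn
Segments drawn: 0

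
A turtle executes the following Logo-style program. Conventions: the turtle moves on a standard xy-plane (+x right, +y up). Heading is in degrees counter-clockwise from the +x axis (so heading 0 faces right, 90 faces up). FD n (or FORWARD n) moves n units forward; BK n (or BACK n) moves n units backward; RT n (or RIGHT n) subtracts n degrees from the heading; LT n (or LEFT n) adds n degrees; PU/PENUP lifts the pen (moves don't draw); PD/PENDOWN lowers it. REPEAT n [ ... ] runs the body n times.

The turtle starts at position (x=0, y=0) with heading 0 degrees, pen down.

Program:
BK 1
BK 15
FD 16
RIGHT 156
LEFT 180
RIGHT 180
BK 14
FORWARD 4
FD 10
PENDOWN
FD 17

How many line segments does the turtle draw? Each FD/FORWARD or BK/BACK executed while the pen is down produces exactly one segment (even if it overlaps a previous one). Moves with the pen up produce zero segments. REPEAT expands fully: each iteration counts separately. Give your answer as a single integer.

Answer: 7

Derivation:
Executing turtle program step by step:
Start: pos=(0,0), heading=0, pen down
BK 1: (0,0) -> (-1,0) [heading=0, draw]
BK 15: (-1,0) -> (-16,0) [heading=0, draw]
FD 16: (-16,0) -> (0,0) [heading=0, draw]
RT 156: heading 0 -> 204
LT 180: heading 204 -> 24
RT 180: heading 24 -> 204
BK 14: (0,0) -> (12.79,5.694) [heading=204, draw]
FD 4: (12.79,5.694) -> (9.135,4.067) [heading=204, draw]
FD 10: (9.135,4.067) -> (0,0) [heading=204, draw]
PD: pen down
FD 17: (0,0) -> (-15.53,-6.915) [heading=204, draw]
Final: pos=(-15.53,-6.915), heading=204, 7 segment(s) drawn
Segments drawn: 7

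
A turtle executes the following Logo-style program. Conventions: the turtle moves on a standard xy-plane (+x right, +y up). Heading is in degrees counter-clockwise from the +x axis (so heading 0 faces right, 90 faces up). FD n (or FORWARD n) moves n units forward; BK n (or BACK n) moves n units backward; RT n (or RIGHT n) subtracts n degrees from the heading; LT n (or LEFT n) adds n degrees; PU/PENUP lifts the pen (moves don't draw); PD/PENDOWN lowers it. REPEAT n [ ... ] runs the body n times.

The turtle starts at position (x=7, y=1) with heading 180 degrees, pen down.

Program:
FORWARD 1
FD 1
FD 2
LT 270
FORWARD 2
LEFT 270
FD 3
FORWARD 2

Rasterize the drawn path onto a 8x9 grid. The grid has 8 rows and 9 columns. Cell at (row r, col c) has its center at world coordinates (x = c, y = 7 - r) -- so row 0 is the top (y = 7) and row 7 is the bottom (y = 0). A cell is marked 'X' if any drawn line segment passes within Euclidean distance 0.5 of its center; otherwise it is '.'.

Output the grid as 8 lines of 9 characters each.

Answer: .........
.........
.........
.........
...XXXXXX
...X.....
...XXXXX.
.........

Derivation:
Segment 0: (7,1) -> (6,1)
Segment 1: (6,1) -> (5,1)
Segment 2: (5,1) -> (3,1)
Segment 3: (3,1) -> (3,3)
Segment 4: (3,3) -> (6,3)
Segment 5: (6,3) -> (8,3)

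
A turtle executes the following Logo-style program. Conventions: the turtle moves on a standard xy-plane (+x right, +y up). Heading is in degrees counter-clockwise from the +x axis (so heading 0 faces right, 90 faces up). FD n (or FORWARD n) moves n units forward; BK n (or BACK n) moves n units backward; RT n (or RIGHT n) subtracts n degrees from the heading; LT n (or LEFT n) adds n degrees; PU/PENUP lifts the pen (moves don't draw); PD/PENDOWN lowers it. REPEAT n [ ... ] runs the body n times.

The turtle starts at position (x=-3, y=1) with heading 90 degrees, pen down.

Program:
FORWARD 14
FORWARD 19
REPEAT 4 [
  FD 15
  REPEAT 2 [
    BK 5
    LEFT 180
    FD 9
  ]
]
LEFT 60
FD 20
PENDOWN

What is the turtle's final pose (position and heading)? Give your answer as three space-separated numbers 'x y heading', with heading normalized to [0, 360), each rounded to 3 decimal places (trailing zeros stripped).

Answer: -20.321 104 150

Derivation:
Executing turtle program step by step:
Start: pos=(-3,1), heading=90, pen down
FD 14: (-3,1) -> (-3,15) [heading=90, draw]
FD 19: (-3,15) -> (-3,34) [heading=90, draw]
REPEAT 4 [
  -- iteration 1/4 --
  FD 15: (-3,34) -> (-3,49) [heading=90, draw]
  REPEAT 2 [
    -- iteration 1/2 --
    BK 5: (-3,49) -> (-3,44) [heading=90, draw]
    LT 180: heading 90 -> 270
    FD 9: (-3,44) -> (-3,35) [heading=270, draw]
    -- iteration 2/2 --
    BK 5: (-3,35) -> (-3,40) [heading=270, draw]
    LT 180: heading 270 -> 90
    FD 9: (-3,40) -> (-3,49) [heading=90, draw]
  ]
  -- iteration 2/4 --
  FD 15: (-3,49) -> (-3,64) [heading=90, draw]
  REPEAT 2 [
    -- iteration 1/2 --
    BK 5: (-3,64) -> (-3,59) [heading=90, draw]
    LT 180: heading 90 -> 270
    FD 9: (-3,59) -> (-3,50) [heading=270, draw]
    -- iteration 2/2 --
    BK 5: (-3,50) -> (-3,55) [heading=270, draw]
    LT 180: heading 270 -> 90
    FD 9: (-3,55) -> (-3,64) [heading=90, draw]
  ]
  -- iteration 3/4 --
  FD 15: (-3,64) -> (-3,79) [heading=90, draw]
  REPEAT 2 [
    -- iteration 1/2 --
    BK 5: (-3,79) -> (-3,74) [heading=90, draw]
    LT 180: heading 90 -> 270
    FD 9: (-3,74) -> (-3,65) [heading=270, draw]
    -- iteration 2/2 --
    BK 5: (-3,65) -> (-3,70) [heading=270, draw]
    LT 180: heading 270 -> 90
    FD 9: (-3,70) -> (-3,79) [heading=90, draw]
  ]
  -- iteration 4/4 --
  FD 15: (-3,79) -> (-3,94) [heading=90, draw]
  REPEAT 2 [
    -- iteration 1/2 --
    BK 5: (-3,94) -> (-3,89) [heading=90, draw]
    LT 180: heading 90 -> 270
    FD 9: (-3,89) -> (-3,80) [heading=270, draw]
    -- iteration 2/2 --
    BK 5: (-3,80) -> (-3,85) [heading=270, draw]
    LT 180: heading 270 -> 90
    FD 9: (-3,85) -> (-3,94) [heading=90, draw]
  ]
]
LT 60: heading 90 -> 150
FD 20: (-3,94) -> (-20.321,104) [heading=150, draw]
PD: pen down
Final: pos=(-20.321,104), heading=150, 23 segment(s) drawn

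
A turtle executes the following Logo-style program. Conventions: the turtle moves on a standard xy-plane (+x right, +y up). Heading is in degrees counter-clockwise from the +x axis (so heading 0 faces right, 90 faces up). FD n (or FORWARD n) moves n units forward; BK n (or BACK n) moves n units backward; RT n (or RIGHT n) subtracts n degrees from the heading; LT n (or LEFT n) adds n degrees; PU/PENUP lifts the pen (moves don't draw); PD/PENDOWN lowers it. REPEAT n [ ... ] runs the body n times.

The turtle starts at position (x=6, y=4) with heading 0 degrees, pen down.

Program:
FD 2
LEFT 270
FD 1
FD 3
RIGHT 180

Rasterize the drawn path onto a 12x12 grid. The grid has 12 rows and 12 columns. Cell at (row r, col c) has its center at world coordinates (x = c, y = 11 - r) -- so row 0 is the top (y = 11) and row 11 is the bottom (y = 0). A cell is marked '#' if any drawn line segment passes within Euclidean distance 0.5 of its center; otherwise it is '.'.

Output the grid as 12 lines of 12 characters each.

Segment 0: (6,4) -> (8,4)
Segment 1: (8,4) -> (8,3)
Segment 2: (8,3) -> (8,0)

Answer: ............
............
............
............
............
............
............
......###...
........#...
........#...
........#...
........#...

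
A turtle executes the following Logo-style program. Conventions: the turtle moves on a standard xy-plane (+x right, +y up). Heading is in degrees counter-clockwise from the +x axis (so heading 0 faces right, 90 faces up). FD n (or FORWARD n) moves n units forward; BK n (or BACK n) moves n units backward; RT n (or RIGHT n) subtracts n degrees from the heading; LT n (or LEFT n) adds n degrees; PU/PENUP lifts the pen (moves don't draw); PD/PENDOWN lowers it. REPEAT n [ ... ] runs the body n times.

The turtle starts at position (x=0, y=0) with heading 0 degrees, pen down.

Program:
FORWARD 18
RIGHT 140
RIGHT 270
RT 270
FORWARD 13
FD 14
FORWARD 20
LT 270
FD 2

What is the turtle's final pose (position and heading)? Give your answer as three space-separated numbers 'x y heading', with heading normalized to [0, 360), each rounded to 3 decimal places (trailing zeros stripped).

Executing turtle program step by step:
Start: pos=(0,0), heading=0, pen down
FD 18: (0,0) -> (18,0) [heading=0, draw]
RT 140: heading 0 -> 220
RT 270: heading 220 -> 310
RT 270: heading 310 -> 40
FD 13: (18,0) -> (27.959,8.356) [heading=40, draw]
FD 14: (27.959,8.356) -> (38.683,17.355) [heading=40, draw]
FD 20: (38.683,17.355) -> (54.004,30.211) [heading=40, draw]
LT 270: heading 40 -> 310
FD 2: (54.004,30.211) -> (55.29,28.679) [heading=310, draw]
Final: pos=(55.29,28.679), heading=310, 5 segment(s) drawn

Answer: 55.29 28.679 310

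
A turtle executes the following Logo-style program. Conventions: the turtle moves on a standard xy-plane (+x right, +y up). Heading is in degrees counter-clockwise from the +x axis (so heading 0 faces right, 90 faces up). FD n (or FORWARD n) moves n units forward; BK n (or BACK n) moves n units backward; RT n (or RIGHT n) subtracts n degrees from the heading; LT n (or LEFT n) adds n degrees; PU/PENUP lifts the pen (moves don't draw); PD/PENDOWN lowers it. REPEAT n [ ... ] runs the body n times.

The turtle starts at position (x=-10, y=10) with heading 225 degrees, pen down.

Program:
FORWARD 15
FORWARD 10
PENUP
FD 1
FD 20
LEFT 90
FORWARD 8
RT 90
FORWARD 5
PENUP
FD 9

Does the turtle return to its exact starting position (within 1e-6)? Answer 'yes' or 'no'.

Answer: no

Derivation:
Executing turtle program step by step:
Start: pos=(-10,10), heading=225, pen down
FD 15: (-10,10) -> (-20.607,-0.607) [heading=225, draw]
FD 10: (-20.607,-0.607) -> (-27.678,-7.678) [heading=225, draw]
PU: pen up
FD 1: (-27.678,-7.678) -> (-28.385,-8.385) [heading=225, move]
FD 20: (-28.385,-8.385) -> (-42.527,-22.527) [heading=225, move]
LT 90: heading 225 -> 315
FD 8: (-42.527,-22.527) -> (-36.87,-28.184) [heading=315, move]
RT 90: heading 315 -> 225
FD 5: (-36.87,-28.184) -> (-40.406,-31.719) [heading=225, move]
PU: pen up
FD 9: (-40.406,-31.719) -> (-46.77,-38.083) [heading=225, move]
Final: pos=(-46.77,-38.083), heading=225, 2 segment(s) drawn

Start position: (-10, 10)
Final position: (-46.77, -38.083)
Distance = 60.531; >= 1e-6 -> NOT closed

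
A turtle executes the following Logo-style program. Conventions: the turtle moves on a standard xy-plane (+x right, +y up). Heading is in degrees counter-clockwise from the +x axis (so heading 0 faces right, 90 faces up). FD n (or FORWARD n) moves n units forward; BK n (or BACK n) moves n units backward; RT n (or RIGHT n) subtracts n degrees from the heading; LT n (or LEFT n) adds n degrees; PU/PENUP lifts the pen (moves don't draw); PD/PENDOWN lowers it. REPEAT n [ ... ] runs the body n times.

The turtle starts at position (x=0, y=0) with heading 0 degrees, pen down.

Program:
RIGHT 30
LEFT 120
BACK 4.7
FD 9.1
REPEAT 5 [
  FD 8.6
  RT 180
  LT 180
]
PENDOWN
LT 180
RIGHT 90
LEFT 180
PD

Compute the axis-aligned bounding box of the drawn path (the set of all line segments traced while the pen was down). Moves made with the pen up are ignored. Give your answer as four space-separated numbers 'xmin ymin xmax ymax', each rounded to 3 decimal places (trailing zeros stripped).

Answer: 0 -4.7 0 47.4

Derivation:
Executing turtle program step by step:
Start: pos=(0,0), heading=0, pen down
RT 30: heading 0 -> 330
LT 120: heading 330 -> 90
BK 4.7: (0,0) -> (0,-4.7) [heading=90, draw]
FD 9.1: (0,-4.7) -> (0,4.4) [heading=90, draw]
REPEAT 5 [
  -- iteration 1/5 --
  FD 8.6: (0,4.4) -> (0,13) [heading=90, draw]
  RT 180: heading 90 -> 270
  LT 180: heading 270 -> 90
  -- iteration 2/5 --
  FD 8.6: (0,13) -> (0,21.6) [heading=90, draw]
  RT 180: heading 90 -> 270
  LT 180: heading 270 -> 90
  -- iteration 3/5 --
  FD 8.6: (0,21.6) -> (0,30.2) [heading=90, draw]
  RT 180: heading 90 -> 270
  LT 180: heading 270 -> 90
  -- iteration 4/5 --
  FD 8.6: (0,30.2) -> (0,38.8) [heading=90, draw]
  RT 180: heading 90 -> 270
  LT 180: heading 270 -> 90
  -- iteration 5/5 --
  FD 8.6: (0,38.8) -> (0,47.4) [heading=90, draw]
  RT 180: heading 90 -> 270
  LT 180: heading 270 -> 90
]
PD: pen down
LT 180: heading 90 -> 270
RT 90: heading 270 -> 180
LT 180: heading 180 -> 0
PD: pen down
Final: pos=(0,47.4), heading=0, 7 segment(s) drawn

Segment endpoints: x in {0, 0, 0, 0, 0, 0, 0, 0}, y in {-4.7, 0, 4.4, 13, 21.6, 30.2, 38.8, 47.4}
xmin=0, ymin=-4.7, xmax=0, ymax=47.4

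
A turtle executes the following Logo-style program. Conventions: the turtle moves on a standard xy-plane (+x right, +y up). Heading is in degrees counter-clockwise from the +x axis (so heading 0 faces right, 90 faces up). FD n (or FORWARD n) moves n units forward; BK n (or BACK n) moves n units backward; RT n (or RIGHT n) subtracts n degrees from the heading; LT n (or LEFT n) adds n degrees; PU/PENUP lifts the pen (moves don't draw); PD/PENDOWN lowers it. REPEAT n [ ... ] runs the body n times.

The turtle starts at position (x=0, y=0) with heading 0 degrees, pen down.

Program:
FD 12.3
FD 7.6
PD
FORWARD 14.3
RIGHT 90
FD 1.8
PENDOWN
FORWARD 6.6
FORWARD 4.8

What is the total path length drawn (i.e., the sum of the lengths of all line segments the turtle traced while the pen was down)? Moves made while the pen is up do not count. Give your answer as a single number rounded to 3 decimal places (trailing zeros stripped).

Answer: 47.4

Derivation:
Executing turtle program step by step:
Start: pos=(0,0), heading=0, pen down
FD 12.3: (0,0) -> (12.3,0) [heading=0, draw]
FD 7.6: (12.3,0) -> (19.9,0) [heading=0, draw]
PD: pen down
FD 14.3: (19.9,0) -> (34.2,0) [heading=0, draw]
RT 90: heading 0 -> 270
FD 1.8: (34.2,0) -> (34.2,-1.8) [heading=270, draw]
PD: pen down
FD 6.6: (34.2,-1.8) -> (34.2,-8.4) [heading=270, draw]
FD 4.8: (34.2,-8.4) -> (34.2,-13.2) [heading=270, draw]
Final: pos=(34.2,-13.2), heading=270, 6 segment(s) drawn

Segment lengths:
  seg 1: (0,0) -> (12.3,0), length = 12.3
  seg 2: (12.3,0) -> (19.9,0), length = 7.6
  seg 3: (19.9,0) -> (34.2,0), length = 14.3
  seg 4: (34.2,0) -> (34.2,-1.8), length = 1.8
  seg 5: (34.2,-1.8) -> (34.2,-8.4), length = 6.6
  seg 6: (34.2,-8.4) -> (34.2,-13.2), length = 4.8
Total = 47.4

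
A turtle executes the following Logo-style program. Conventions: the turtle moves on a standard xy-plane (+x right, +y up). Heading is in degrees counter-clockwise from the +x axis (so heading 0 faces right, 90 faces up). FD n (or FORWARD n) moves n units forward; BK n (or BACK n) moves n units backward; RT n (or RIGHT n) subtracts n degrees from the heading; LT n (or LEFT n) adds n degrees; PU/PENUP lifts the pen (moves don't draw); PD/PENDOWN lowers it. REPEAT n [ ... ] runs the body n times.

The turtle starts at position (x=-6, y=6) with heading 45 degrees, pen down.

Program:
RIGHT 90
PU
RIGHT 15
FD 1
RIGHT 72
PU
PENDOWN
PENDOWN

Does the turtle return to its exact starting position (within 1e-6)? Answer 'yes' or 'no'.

Executing turtle program step by step:
Start: pos=(-6,6), heading=45, pen down
RT 90: heading 45 -> 315
PU: pen up
RT 15: heading 315 -> 300
FD 1: (-6,6) -> (-5.5,5.134) [heading=300, move]
RT 72: heading 300 -> 228
PU: pen up
PD: pen down
PD: pen down
Final: pos=(-5.5,5.134), heading=228, 0 segment(s) drawn

Start position: (-6, 6)
Final position: (-5.5, 5.134)
Distance = 1; >= 1e-6 -> NOT closed

Answer: no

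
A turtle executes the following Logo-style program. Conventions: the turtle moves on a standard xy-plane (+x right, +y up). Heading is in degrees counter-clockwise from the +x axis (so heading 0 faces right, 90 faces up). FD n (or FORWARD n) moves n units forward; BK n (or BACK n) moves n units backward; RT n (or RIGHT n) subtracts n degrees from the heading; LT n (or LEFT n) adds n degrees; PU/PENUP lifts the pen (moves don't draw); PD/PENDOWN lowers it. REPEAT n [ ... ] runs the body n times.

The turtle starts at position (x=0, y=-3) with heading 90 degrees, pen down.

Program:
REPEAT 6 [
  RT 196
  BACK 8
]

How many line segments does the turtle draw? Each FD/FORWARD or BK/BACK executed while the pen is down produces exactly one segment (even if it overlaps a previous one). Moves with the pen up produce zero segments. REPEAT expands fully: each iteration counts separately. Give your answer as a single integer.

Executing turtle program step by step:
Start: pos=(0,-3), heading=90, pen down
REPEAT 6 [
  -- iteration 1/6 --
  RT 196: heading 90 -> 254
  BK 8: (0,-3) -> (2.205,4.69) [heading=254, draw]
  -- iteration 2/6 --
  RT 196: heading 254 -> 58
  BK 8: (2.205,4.69) -> (-2.034,-2.094) [heading=58, draw]
  -- iteration 3/6 --
  RT 196: heading 58 -> 222
  BK 8: (-2.034,-2.094) -> (3.911,3.259) [heading=222, draw]
  -- iteration 4/6 --
  RT 196: heading 222 -> 26
  BK 8: (3.911,3.259) -> (-3.279,-0.248) [heading=26, draw]
  -- iteration 5/6 --
  RT 196: heading 26 -> 190
  BK 8: (-3.279,-0.248) -> (4.599,1.141) [heading=190, draw]
  -- iteration 6/6 --
  RT 196: heading 190 -> 354
  BK 8: (4.599,1.141) -> (-3.357,1.977) [heading=354, draw]
]
Final: pos=(-3.357,1.977), heading=354, 6 segment(s) drawn
Segments drawn: 6

Answer: 6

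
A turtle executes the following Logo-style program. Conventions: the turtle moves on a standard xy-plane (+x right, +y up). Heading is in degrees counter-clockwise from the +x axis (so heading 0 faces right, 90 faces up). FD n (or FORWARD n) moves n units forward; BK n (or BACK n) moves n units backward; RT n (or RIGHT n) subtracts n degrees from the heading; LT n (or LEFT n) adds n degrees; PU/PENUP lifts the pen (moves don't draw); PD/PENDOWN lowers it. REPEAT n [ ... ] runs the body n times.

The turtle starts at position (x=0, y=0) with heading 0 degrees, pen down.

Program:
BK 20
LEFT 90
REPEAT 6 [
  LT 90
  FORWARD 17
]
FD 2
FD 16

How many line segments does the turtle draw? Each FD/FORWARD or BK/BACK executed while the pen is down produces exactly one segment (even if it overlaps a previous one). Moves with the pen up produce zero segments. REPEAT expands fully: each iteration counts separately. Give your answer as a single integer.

Executing turtle program step by step:
Start: pos=(0,0), heading=0, pen down
BK 20: (0,0) -> (-20,0) [heading=0, draw]
LT 90: heading 0 -> 90
REPEAT 6 [
  -- iteration 1/6 --
  LT 90: heading 90 -> 180
  FD 17: (-20,0) -> (-37,0) [heading=180, draw]
  -- iteration 2/6 --
  LT 90: heading 180 -> 270
  FD 17: (-37,0) -> (-37,-17) [heading=270, draw]
  -- iteration 3/6 --
  LT 90: heading 270 -> 0
  FD 17: (-37,-17) -> (-20,-17) [heading=0, draw]
  -- iteration 4/6 --
  LT 90: heading 0 -> 90
  FD 17: (-20,-17) -> (-20,0) [heading=90, draw]
  -- iteration 5/6 --
  LT 90: heading 90 -> 180
  FD 17: (-20,0) -> (-37,0) [heading=180, draw]
  -- iteration 6/6 --
  LT 90: heading 180 -> 270
  FD 17: (-37,0) -> (-37,-17) [heading=270, draw]
]
FD 2: (-37,-17) -> (-37,-19) [heading=270, draw]
FD 16: (-37,-19) -> (-37,-35) [heading=270, draw]
Final: pos=(-37,-35), heading=270, 9 segment(s) drawn
Segments drawn: 9

Answer: 9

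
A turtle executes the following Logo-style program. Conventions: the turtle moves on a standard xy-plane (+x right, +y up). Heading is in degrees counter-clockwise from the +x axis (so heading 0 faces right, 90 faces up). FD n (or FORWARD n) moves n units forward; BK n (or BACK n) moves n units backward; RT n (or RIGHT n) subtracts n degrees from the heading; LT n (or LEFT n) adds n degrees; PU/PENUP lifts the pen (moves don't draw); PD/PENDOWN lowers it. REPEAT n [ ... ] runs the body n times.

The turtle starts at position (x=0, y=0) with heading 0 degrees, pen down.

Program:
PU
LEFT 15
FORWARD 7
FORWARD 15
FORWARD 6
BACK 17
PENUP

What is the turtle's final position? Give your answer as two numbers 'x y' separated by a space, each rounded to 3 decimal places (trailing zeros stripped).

Answer: 10.625 2.847

Derivation:
Executing turtle program step by step:
Start: pos=(0,0), heading=0, pen down
PU: pen up
LT 15: heading 0 -> 15
FD 7: (0,0) -> (6.761,1.812) [heading=15, move]
FD 15: (6.761,1.812) -> (21.25,5.694) [heading=15, move]
FD 6: (21.25,5.694) -> (27.046,7.247) [heading=15, move]
BK 17: (27.046,7.247) -> (10.625,2.847) [heading=15, move]
PU: pen up
Final: pos=(10.625,2.847), heading=15, 0 segment(s) drawn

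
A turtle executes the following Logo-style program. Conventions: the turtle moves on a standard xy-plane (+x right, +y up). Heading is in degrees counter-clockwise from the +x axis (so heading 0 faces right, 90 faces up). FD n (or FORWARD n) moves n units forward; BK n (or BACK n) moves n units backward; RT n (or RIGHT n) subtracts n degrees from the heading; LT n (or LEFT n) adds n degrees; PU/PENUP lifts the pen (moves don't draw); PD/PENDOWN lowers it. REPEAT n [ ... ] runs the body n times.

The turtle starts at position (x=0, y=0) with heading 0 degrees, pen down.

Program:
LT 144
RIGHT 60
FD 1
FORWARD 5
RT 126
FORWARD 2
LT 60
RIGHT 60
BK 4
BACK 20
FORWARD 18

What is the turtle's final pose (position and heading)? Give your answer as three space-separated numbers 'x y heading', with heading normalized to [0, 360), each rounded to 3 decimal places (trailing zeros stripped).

Answer: -2.345 8.644 318

Derivation:
Executing turtle program step by step:
Start: pos=(0,0), heading=0, pen down
LT 144: heading 0 -> 144
RT 60: heading 144 -> 84
FD 1: (0,0) -> (0.105,0.995) [heading=84, draw]
FD 5: (0.105,0.995) -> (0.627,5.967) [heading=84, draw]
RT 126: heading 84 -> 318
FD 2: (0.627,5.967) -> (2.113,4.629) [heading=318, draw]
LT 60: heading 318 -> 18
RT 60: heading 18 -> 318
BK 4: (2.113,4.629) -> (-0.859,7.305) [heading=318, draw]
BK 20: (-0.859,7.305) -> (-15.722,20.688) [heading=318, draw]
FD 18: (-15.722,20.688) -> (-2.345,8.644) [heading=318, draw]
Final: pos=(-2.345,8.644), heading=318, 6 segment(s) drawn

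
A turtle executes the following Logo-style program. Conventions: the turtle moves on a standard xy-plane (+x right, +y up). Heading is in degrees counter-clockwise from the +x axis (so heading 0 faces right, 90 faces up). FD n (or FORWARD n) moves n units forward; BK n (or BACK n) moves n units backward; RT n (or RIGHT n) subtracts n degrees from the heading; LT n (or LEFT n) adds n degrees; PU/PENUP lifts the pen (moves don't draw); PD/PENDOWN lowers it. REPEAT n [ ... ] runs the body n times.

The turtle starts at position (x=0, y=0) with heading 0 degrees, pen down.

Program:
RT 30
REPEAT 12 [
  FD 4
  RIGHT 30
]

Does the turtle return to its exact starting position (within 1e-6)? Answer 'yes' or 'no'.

Executing turtle program step by step:
Start: pos=(0,0), heading=0, pen down
RT 30: heading 0 -> 330
REPEAT 12 [
  -- iteration 1/12 --
  FD 4: (0,0) -> (3.464,-2) [heading=330, draw]
  RT 30: heading 330 -> 300
  -- iteration 2/12 --
  FD 4: (3.464,-2) -> (5.464,-5.464) [heading=300, draw]
  RT 30: heading 300 -> 270
  -- iteration 3/12 --
  FD 4: (5.464,-5.464) -> (5.464,-9.464) [heading=270, draw]
  RT 30: heading 270 -> 240
  -- iteration 4/12 --
  FD 4: (5.464,-9.464) -> (3.464,-12.928) [heading=240, draw]
  RT 30: heading 240 -> 210
  -- iteration 5/12 --
  FD 4: (3.464,-12.928) -> (0,-14.928) [heading=210, draw]
  RT 30: heading 210 -> 180
  -- iteration 6/12 --
  FD 4: (0,-14.928) -> (-4,-14.928) [heading=180, draw]
  RT 30: heading 180 -> 150
  -- iteration 7/12 --
  FD 4: (-4,-14.928) -> (-7.464,-12.928) [heading=150, draw]
  RT 30: heading 150 -> 120
  -- iteration 8/12 --
  FD 4: (-7.464,-12.928) -> (-9.464,-9.464) [heading=120, draw]
  RT 30: heading 120 -> 90
  -- iteration 9/12 --
  FD 4: (-9.464,-9.464) -> (-9.464,-5.464) [heading=90, draw]
  RT 30: heading 90 -> 60
  -- iteration 10/12 --
  FD 4: (-9.464,-5.464) -> (-7.464,-2) [heading=60, draw]
  RT 30: heading 60 -> 30
  -- iteration 11/12 --
  FD 4: (-7.464,-2) -> (-4,0) [heading=30, draw]
  RT 30: heading 30 -> 0
  -- iteration 12/12 --
  FD 4: (-4,0) -> (0,0) [heading=0, draw]
  RT 30: heading 0 -> 330
]
Final: pos=(0,0), heading=330, 12 segment(s) drawn

Start position: (0, 0)
Final position: (0, 0)
Distance = 0; < 1e-6 -> CLOSED

Answer: yes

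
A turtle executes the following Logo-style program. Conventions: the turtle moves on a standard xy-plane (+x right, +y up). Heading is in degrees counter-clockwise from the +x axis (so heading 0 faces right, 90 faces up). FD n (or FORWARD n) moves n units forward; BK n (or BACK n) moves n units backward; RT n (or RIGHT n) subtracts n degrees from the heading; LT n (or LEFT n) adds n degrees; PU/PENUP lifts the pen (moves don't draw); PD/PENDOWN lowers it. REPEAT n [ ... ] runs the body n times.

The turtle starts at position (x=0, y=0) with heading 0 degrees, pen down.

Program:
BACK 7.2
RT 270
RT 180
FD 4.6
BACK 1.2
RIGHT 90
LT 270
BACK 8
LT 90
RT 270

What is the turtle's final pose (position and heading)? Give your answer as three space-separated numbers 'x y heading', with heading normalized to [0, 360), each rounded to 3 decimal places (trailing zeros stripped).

Executing turtle program step by step:
Start: pos=(0,0), heading=0, pen down
BK 7.2: (0,0) -> (-7.2,0) [heading=0, draw]
RT 270: heading 0 -> 90
RT 180: heading 90 -> 270
FD 4.6: (-7.2,0) -> (-7.2,-4.6) [heading=270, draw]
BK 1.2: (-7.2,-4.6) -> (-7.2,-3.4) [heading=270, draw]
RT 90: heading 270 -> 180
LT 270: heading 180 -> 90
BK 8: (-7.2,-3.4) -> (-7.2,-11.4) [heading=90, draw]
LT 90: heading 90 -> 180
RT 270: heading 180 -> 270
Final: pos=(-7.2,-11.4), heading=270, 4 segment(s) drawn

Answer: -7.2 -11.4 270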